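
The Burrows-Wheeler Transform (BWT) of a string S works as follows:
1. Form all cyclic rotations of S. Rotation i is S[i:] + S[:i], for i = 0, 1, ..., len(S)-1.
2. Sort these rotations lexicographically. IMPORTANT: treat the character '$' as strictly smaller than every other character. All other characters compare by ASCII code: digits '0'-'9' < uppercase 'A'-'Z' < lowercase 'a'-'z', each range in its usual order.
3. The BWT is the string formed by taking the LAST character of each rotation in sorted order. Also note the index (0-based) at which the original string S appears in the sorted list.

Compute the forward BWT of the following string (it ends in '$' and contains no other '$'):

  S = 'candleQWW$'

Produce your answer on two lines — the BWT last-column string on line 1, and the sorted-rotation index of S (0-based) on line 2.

All 10 rotations (rotation i = S[i:]+S[:i]):
  rot[0] = candleQWW$
  rot[1] = andleQWW$c
  rot[2] = ndleQWW$ca
  rot[3] = dleQWW$can
  rot[4] = leQWW$cand
  rot[5] = eQWW$candl
  rot[6] = QWW$candle
  rot[7] = WW$candleQ
  rot[8] = W$candleQW
  rot[9] = $candleQWW
Sorted (with $ < everything):
  sorted[0] = $candleQWW  (last char: 'W')
  sorted[1] = QWW$candle  (last char: 'e')
  sorted[2] = W$candleQW  (last char: 'W')
  sorted[3] = WW$candleQ  (last char: 'Q')
  sorted[4] = andleQWW$c  (last char: 'c')
  sorted[5] = candleQWW$  (last char: '$')
  sorted[6] = dleQWW$can  (last char: 'n')
  sorted[7] = eQWW$candl  (last char: 'l')
  sorted[8] = leQWW$cand  (last char: 'd')
  sorted[9] = ndleQWW$ca  (last char: 'a')
Last column: WeWQc$nlda
Original string S is at sorted index 5

Answer: WeWQc$nlda
5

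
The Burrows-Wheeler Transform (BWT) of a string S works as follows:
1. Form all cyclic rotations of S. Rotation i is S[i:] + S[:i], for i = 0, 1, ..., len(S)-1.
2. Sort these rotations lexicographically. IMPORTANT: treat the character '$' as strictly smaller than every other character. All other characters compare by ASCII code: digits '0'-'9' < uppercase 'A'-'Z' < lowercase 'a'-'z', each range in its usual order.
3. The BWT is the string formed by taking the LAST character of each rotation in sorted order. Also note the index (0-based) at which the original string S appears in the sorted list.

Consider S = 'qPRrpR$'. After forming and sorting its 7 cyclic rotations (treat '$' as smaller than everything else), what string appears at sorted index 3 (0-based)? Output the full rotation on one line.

All 7 rotations (rotation i = S[i:]+S[:i]):
  rot[0] = qPRrpR$
  rot[1] = PRrpR$q
  rot[2] = RrpR$qP
  rot[3] = rpR$qPR
  rot[4] = pR$qPRr
  rot[5] = R$qPRrp
  rot[6] = $qPRrpR
Sorted (with $ < everything):
  sorted[0] = $qPRrpR
  sorted[1] = PRrpR$q
  sorted[2] = R$qPRrp
  sorted[3] = RrpR$qP
  sorted[4] = pR$qPRr
  sorted[5] = qPRrpR$
  sorted[6] = rpR$qPR
sorted[3] = RrpR$qP

Answer: RrpR$qP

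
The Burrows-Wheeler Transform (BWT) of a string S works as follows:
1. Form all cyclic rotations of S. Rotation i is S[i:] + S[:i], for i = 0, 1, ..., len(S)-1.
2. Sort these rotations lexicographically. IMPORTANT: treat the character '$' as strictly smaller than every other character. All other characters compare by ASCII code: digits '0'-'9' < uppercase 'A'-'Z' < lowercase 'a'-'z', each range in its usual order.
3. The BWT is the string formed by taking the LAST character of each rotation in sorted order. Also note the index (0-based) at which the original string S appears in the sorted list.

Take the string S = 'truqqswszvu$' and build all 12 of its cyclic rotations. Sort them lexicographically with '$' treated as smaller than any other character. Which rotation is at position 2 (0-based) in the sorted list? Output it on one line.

All 12 rotations (rotation i = S[i:]+S[:i]):
  rot[0] = truqqswszvu$
  rot[1] = ruqqswszvu$t
  rot[2] = uqqswszvu$tr
  rot[3] = qqswszvu$tru
  rot[4] = qswszvu$truq
  rot[5] = swszvu$truqq
  rot[6] = wszvu$truqqs
  rot[7] = szvu$truqqsw
  rot[8] = zvu$truqqsws
  rot[9] = vu$truqqswsz
  rot[10] = u$truqqswszv
  rot[11] = $truqqswszvu
Sorted (with $ < everything):
  sorted[0] = $truqqswszvu
  sorted[1] = qqswszvu$tru
  sorted[2] = qswszvu$truq
  sorted[3] = ruqqswszvu$t
  sorted[4] = swszvu$truqq
  sorted[5] = szvu$truqqsw
  sorted[6] = truqqswszvu$
  sorted[7] = u$truqqswszv
  sorted[8] = uqqswszvu$tr
  sorted[9] = vu$truqqswsz
  sorted[10] = wszvu$truqqs
  sorted[11] = zvu$truqqsws
sorted[2] = qswszvu$truq

Answer: qswszvu$truq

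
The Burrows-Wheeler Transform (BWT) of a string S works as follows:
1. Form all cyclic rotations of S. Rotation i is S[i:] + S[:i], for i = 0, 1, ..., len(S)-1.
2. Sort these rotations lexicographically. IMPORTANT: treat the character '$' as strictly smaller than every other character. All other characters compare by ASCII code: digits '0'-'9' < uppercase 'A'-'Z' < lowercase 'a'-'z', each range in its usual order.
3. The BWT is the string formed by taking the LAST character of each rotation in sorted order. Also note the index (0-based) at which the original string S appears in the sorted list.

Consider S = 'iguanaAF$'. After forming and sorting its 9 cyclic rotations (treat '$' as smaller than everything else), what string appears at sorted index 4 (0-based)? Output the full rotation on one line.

Answer: anaAF$igu

Derivation:
All 9 rotations (rotation i = S[i:]+S[:i]):
  rot[0] = iguanaAF$
  rot[1] = guanaAF$i
  rot[2] = uanaAF$ig
  rot[3] = anaAF$igu
  rot[4] = naAF$igua
  rot[5] = aAF$iguan
  rot[6] = AF$iguana
  rot[7] = F$iguanaA
  rot[8] = $iguanaAF
Sorted (with $ < everything):
  sorted[0] = $iguanaAF
  sorted[1] = AF$iguana
  sorted[2] = F$iguanaA
  sorted[3] = aAF$iguan
  sorted[4] = anaAF$igu
  sorted[5] = guanaAF$i
  sorted[6] = iguanaAF$
  sorted[7] = naAF$igua
  sorted[8] = uanaAF$ig
sorted[4] = anaAF$igu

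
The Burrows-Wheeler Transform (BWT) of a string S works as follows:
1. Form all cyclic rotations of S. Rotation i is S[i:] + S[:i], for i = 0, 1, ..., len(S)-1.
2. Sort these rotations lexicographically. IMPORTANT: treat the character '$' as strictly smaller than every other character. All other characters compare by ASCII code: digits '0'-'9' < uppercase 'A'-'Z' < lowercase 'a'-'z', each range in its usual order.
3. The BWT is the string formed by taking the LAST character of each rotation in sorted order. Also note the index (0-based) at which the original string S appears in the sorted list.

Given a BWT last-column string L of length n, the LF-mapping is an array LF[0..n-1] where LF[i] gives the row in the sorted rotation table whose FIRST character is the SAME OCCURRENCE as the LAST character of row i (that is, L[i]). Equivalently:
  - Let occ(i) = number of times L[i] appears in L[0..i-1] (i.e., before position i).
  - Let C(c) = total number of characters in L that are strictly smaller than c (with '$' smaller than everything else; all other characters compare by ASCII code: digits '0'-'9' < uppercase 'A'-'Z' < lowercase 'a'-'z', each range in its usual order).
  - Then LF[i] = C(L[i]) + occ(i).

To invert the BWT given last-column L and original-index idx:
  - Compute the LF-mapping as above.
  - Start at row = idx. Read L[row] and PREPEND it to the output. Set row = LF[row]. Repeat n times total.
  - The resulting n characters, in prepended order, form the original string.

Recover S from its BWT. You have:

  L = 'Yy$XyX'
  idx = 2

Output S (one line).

LF mapping: 3 4 0 1 5 2
Walk LF starting at row 2, prepending L[row]:
  step 1: row=2, L[2]='$', prepend. Next row=LF[2]=0
  step 2: row=0, L[0]='Y', prepend. Next row=LF[0]=3
  step 3: row=3, L[3]='X', prepend. Next row=LF[3]=1
  step 4: row=1, L[1]='y', prepend. Next row=LF[1]=4
  step 5: row=4, L[4]='y', prepend. Next row=LF[4]=5
  step 6: row=5, L[5]='X', prepend. Next row=LF[5]=2
Reversed output: XyyXY$

Answer: XyyXY$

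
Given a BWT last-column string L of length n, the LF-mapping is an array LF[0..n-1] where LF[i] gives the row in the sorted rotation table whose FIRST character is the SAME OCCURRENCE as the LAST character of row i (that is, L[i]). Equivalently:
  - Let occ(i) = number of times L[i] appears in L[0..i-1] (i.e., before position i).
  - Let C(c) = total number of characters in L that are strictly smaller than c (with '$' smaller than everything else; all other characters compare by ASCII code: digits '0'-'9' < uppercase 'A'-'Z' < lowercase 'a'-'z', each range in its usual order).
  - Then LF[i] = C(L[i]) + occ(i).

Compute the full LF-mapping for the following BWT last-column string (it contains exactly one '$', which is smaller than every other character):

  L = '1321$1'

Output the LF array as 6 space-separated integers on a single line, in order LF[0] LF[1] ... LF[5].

Char counts: '$':1, '1':3, '2':1, '3':1
C (first-col start): C('$')=0, C('1')=1, C('2')=4, C('3')=5
L[0]='1': occ=0, LF[0]=C('1')+0=1+0=1
L[1]='3': occ=0, LF[1]=C('3')+0=5+0=5
L[2]='2': occ=0, LF[2]=C('2')+0=4+0=4
L[3]='1': occ=1, LF[3]=C('1')+1=1+1=2
L[4]='$': occ=0, LF[4]=C('$')+0=0+0=0
L[5]='1': occ=2, LF[5]=C('1')+2=1+2=3

Answer: 1 5 4 2 0 3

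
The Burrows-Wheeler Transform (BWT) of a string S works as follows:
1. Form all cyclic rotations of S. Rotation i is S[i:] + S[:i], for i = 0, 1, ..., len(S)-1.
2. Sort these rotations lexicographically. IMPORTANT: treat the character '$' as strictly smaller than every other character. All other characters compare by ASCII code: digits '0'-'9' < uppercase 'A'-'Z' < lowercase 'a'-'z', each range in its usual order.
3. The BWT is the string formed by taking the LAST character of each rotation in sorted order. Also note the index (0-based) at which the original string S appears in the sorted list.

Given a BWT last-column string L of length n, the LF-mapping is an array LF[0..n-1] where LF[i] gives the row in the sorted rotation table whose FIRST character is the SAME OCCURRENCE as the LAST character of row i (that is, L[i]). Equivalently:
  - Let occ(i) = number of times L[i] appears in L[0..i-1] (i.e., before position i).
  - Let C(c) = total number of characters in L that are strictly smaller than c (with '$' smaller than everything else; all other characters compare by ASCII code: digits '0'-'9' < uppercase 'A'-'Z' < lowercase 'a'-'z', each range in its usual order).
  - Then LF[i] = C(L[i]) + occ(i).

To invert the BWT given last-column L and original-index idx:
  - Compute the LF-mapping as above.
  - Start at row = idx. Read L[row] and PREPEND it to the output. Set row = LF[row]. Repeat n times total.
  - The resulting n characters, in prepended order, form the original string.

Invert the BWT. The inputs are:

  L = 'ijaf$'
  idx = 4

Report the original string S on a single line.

Answer: jafi$

Derivation:
LF mapping: 3 4 1 2 0
Walk LF starting at row 4, prepending L[row]:
  step 1: row=4, L[4]='$', prepend. Next row=LF[4]=0
  step 2: row=0, L[0]='i', prepend. Next row=LF[0]=3
  step 3: row=3, L[3]='f', prepend. Next row=LF[3]=2
  step 4: row=2, L[2]='a', prepend. Next row=LF[2]=1
  step 5: row=1, L[1]='j', prepend. Next row=LF[1]=4
Reversed output: jafi$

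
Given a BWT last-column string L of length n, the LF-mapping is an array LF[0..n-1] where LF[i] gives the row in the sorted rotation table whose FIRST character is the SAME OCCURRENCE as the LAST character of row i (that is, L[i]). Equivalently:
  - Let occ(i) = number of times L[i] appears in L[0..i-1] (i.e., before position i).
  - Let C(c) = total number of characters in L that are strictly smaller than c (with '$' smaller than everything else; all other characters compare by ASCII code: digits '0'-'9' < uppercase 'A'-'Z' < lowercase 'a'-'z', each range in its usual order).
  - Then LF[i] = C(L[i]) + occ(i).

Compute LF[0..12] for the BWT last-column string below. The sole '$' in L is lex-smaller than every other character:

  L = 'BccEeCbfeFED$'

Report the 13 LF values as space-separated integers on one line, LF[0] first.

Answer: 1 8 9 4 10 2 7 12 11 6 5 3 0

Derivation:
Char counts: '$':1, 'B':1, 'C':1, 'D':1, 'E':2, 'F':1, 'b':1, 'c':2, 'e':2, 'f':1
C (first-col start): C('$')=0, C('B')=1, C('C')=2, C('D')=3, C('E')=4, C('F')=6, C('b')=7, C('c')=8, C('e')=10, C('f')=12
L[0]='B': occ=0, LF[0]=C('B')+0=1+0=1
L[1]='c': occ=0, LF[1]=C('c')+0=8+0=8
L[2]='c': occ=1, LF[2]=C('c')+1=8+1=9
L[3]='E': occ=0, LF[3]=C('E')+0=4+0=4
L[4]='e': occ=0, LF[4]=C('e')+0=10+0=10
L[5]='C': occ=0, LF[5]=C('C')+0=2+0=2
L[6]='b': occ=0, LF[6]=C('b')+0=7+0=7
L[7]='f': occ=0, LF[7]=C('f')+0=12+0=12
L[8]='e': occ=1, LF[8]=C('e')+1=10+1=11
L[9]='F': occ=0, LF[9]=C('F')+0=6+0=6
L[10]='E': occ=1, LF[10]=C('E')+1=4+1=5
L[11]='D': occ=0, LF[11]=C('D')+0=3+0=3
L[12]='$': occ=0, LF[12]=C('$')+0=0+0=0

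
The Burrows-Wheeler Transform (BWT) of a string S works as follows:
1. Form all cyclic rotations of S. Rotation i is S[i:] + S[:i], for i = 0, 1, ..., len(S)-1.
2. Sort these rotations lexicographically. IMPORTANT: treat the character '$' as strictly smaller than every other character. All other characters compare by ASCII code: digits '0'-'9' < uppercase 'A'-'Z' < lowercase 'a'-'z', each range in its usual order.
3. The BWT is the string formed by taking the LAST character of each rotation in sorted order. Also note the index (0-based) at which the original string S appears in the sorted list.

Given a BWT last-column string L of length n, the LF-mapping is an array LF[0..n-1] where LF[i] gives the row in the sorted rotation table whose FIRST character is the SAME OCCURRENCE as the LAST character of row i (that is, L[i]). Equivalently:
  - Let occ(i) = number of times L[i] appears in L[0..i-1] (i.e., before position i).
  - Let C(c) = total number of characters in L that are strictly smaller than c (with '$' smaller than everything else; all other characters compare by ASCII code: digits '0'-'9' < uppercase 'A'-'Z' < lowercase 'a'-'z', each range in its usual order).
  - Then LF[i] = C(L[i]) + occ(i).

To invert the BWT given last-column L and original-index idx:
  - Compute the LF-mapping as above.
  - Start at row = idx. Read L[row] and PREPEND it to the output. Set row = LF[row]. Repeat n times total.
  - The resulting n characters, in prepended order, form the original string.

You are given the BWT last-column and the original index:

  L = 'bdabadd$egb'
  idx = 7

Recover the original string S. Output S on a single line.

Answer: dbgeddaabb$

Derivation:
LF mapping: 3 6 1 4 2 7 8 0 9 10 5
Walk LF starting at row 7, prepending L[row]:
  step 1: row=7, L[7]='$', prepend. Next row=LF[7]=0
  step 2: row=0, L[0]='b', prepend. Next row=LF[0]=3
  step 3: row=3, L[3]='b', prepend. Next row=LF[3]=4
  step 4: row=4, L[4]='a', prepend. Next row=LF[4]=2
  step 5: row=2, L[2]='a', prepend. Next row=LF[2]=1
  step 6: row=1, L[1]='d', prepend. Next row=LF[1]=6
  step 7: row=6, L[6]='d', prepend. Next row=LF[6]=8
  step 8: row=8, L[8]='e', prepend. Next row=LF[8]=9
  step 9: row=9, L[9]='g', prepend. Next row=LF[9]=10
  step 10: row=10, L[10]='b', prepend. Next row=LF[10]=5
  step 11: row=5, L[5]='d', prepend. Next row=LF[5]=7
Reversed output: dbgeddaabb$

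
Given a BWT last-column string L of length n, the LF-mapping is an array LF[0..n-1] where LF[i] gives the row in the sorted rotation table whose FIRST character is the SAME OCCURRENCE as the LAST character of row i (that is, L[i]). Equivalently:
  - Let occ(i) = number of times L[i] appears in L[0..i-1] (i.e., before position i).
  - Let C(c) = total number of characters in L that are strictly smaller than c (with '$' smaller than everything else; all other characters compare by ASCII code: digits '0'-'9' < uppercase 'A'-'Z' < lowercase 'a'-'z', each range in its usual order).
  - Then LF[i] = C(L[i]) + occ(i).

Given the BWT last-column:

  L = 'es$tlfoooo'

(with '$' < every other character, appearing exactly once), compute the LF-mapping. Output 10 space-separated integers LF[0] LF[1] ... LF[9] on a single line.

Char counts: '$':1, 'e':1, 'f':1, 'l':1, 'o':4, 's':1, 't':1
C (first-col start): C('$')=0, C('e')=1, C('f')=2, C('l')=3, C('o')=4, C('s')=8, C('t')=9
L[0]='e': occ=0, LF[0]=C('e')+0=1+0=1
L[1]='s': occ=0, LF[1]=C('s')+0=8+0=8
L[2]='$': occ=0, LF[2]=C('$')+0=0+0=0
L[3]='t': occ=0, LF[3]=C('t')+0=9+0=9
L[4]='l': occ=0, LF[4]=C('l')+0=3+0=3
L[5]='f': occ=0, LF[5]=C('f')+0=2+0=2
L[6]='o': occ=0, LF[6]=C('o')+0=4+0=4
L[7]='o': occ=1, LF[7]=C('o')+1=4+1=5
L[8]='o': occ=2, LF[8]=C('o')+2=4+2=6
L[9]='o': occ=3, LF[9]=C('o')+3=4+3=7

Answer: 1 8 0 9 3 2 4 5 6 7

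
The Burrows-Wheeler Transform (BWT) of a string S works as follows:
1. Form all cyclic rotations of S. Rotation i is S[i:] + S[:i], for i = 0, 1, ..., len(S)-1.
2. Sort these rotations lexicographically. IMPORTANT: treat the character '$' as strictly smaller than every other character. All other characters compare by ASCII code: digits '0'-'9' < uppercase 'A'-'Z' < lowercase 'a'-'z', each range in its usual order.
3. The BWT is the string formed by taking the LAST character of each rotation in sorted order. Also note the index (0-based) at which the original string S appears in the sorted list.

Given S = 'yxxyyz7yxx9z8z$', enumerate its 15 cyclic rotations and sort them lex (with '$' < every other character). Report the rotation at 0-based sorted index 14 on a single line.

Answer: z8z$yxxyyz7yxx9

Derivation:
All 15 rotations (rotation i = S[i:]+S[:i]):
  rot[0] = yxxyyz7yxx9z8z$
  rot[1] = xxyyz7yxx9z8z$y
  rot[2] = xyyz7yxx9z8z$yx
  rot[3] = yyz7yxx9z8z$yxx
  rot[4] = yz7yxx9z8z$yxxy
  rot[5] = z7yxx9z8z$yxxyy
  rot[6] = 7yxx9z8z$yxxyyz
  rot[7] = yxx9z8z$yxxyyz7
  rot[8] = xx9z8z$yxxyyz7y
  rot[9] = x9z8z$yxxyyz7yx
  rot[10] = 9z8z$yxxyyz7yxx
  rot[11] = z8z$yxxyyz7yxx9
  rot[12] = 8z$yxxyyz7yxx9z
  rot[13] = z$yxxyyz7yxx9z8
  rot[14] = $yxxyyz7yxx9z8z
Sorted (with $ < everything):
  sorted[0] = $yxxyyz7yxx9z8z
  sorted[1] = 7yxx9z8z$yxxyyz
  sorted[2] = 8z$yxxyyz7yxx9z
  sorted[3] = 9z8z$yxxyyz7yxx
  sorted[4] = x9z8z$yxxyyz7yx
  sorted[5] = xx9z8z$yxxyyz7y
  sorted[6] = xxyyz7yxx9z8z$y
  sorted[7] = xyyz7yxx9z8z$yx
  sorted[8] = yxx9z8z$yxxyyz7
  sorted[9] = yxxyyz7yxx9z8z$
  sorted[10] = yyz7yxx9z8z$yxx
  sorted[11] = yz7yxx9z8z$yxxy
  sorted[12] = z$yxxyyz7yxx9z8
  sorted[13] = z7yxx9z8z$yxxyy
  sorted[14] = z8z$yxxyyz7yxx9
sorted[14] = z8z$yxxyyz7yxx9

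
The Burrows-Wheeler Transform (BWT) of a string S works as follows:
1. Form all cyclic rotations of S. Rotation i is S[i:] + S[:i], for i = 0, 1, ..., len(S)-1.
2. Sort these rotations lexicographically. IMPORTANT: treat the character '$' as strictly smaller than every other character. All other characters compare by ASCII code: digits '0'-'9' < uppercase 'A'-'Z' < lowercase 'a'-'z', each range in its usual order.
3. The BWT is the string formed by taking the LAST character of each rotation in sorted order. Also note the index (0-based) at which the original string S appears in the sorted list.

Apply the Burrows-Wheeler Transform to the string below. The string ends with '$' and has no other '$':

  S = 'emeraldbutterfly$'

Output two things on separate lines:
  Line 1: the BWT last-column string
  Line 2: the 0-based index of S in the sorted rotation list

Answer: yrdl$mtrafeeetubl
4

Derivation:
All 17 rotations (rotation i = S[i:]+S[:i]):
  rot[0] = emeraldbutterfly$
  rot[1] = meraldbutterfly$e
  rot[2] = eraldbutterfly$em
  rot[3] = raldbutterfly$eme
  rot[4] = aldbutterfly$emer
  rot[5] = ldbutterfly$emera
  rot[6] = dbutterfly$emeral
  rot[7] = butterfly$emerald
  rot[8] = utterfly$emeraldb
  rot[9] = tterfly$emeraldbu
  rot[10] = terfly$emeraldbut
  rot[11] = erfly$emeraldbutt
  rot[12] = rfly$emeraldbutte
  rot[13] = fly$emeraldbutter
  rot[14] = ly$emeraldbutterf
  rot[15] = y$emeraldbutterfl
  rot[16] = $emeraldbutterfly
Sorted (with $ < everything):
  sorted[0] = $emeraldbutterfly  (last char: 'y')
  sorted[1] = aldbutterfly$emer  (last char: 'r')
  sorted[2] = butterfly$emerald  (last char: 'd')
  sorted[3] = dbutterfly$emeral  (last char: 'l')
  sorted[4] = emeraldbutterfly$  (last char: '$')
  sorted[5] = eraldbutterfly$em  (last char: 'm')
  sorted[6] = erfly$emeraldbutt  (last char: 't')
  sorted[7] = fly$emeraldbutter  (last char: 'r')
  sorted[8] = ldbutterfly$emera  (last char: 'a')
  sorted[9] = ly$emeraldbutterf  (last char: 'f')
  sorted[10] = meraldbutterfly$e  (last char: 'e')
  sorted[11] = raldbutterfly$eme  (last char: 'e')
  sorted[12] = rfly$emeraldbutte  (last char: 'e')
  sorted[13] = terfly$emeraldbut  (last char: 't')
  sorted[14] = tterfly$emeraldbu  (last char: 'u')
  sorted[15] = utterfly$emeraldb  (last char: 'b')
  sorted[16] = y$emeraldbutterfl  (last char: 'l')
Last column: yrdl$mtrafeeetubl
Original string S is at sorted index 4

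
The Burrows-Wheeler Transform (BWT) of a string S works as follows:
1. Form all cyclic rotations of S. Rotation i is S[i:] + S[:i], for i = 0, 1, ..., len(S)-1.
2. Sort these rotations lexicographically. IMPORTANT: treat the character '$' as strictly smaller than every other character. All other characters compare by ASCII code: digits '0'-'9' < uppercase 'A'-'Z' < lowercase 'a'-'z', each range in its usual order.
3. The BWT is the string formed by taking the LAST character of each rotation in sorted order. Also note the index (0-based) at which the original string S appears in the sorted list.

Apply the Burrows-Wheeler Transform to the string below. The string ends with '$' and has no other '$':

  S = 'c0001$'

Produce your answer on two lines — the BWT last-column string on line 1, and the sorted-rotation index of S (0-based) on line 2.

Answer: 1c000$
5

Derivation:
All 6 rotations (rotation i = S[i:]+S[:i]):
  rot[0] = c0001$
  rot[1] = 0001$c
  rot[2] = 001$c0
  rot[3] = 01$c00
  rot[4] = 1$c000
  rot[5] = $c0001
Sorted (with $ < everything):
  sorted[0] = $c0001  (last char: '1')
  sorted[1] = 0001$c  (last char: 'c')
  sorted[2] = 001$c0  (last char: '0')
  sorted[3] = 01$c00  (last char: '0')
  sorted[4] = 1$c000  (last char: '0')
  sorted[5] = c0001$  (last char: '$')
Last column: 1c000$
Original string S is at sorted index 5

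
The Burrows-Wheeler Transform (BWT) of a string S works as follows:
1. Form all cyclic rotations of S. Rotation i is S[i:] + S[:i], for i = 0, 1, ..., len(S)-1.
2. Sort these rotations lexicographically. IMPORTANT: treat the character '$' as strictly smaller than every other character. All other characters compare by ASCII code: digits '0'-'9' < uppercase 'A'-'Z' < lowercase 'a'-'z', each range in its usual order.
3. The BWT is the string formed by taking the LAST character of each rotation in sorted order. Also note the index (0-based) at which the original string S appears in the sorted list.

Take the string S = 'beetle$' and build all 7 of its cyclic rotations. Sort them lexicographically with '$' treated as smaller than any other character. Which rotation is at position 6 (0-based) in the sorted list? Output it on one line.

All 7 rotations (rotation i = S[i:]+S[:i]):
  rot[0] = beetle$
  rot[1] = eetle$b
  rot[2] = etle$be
  rot[3] = tle$bee
  rot[4] = le$beet
  rot[5] = e$beetl
  rot[6] = $beetle
Sorted (with $ < everything):
  sorted[0] = $beetle
  sorted[1] = beetle$
  sorted[2] = e$beetl
  sorted[3] = eetle$b
  sorted[4] = etle$be
  sorted[5] = le$beet
  sorted[6] = tle$bee
sorted[6] = tle$bee

Answer: tle$bee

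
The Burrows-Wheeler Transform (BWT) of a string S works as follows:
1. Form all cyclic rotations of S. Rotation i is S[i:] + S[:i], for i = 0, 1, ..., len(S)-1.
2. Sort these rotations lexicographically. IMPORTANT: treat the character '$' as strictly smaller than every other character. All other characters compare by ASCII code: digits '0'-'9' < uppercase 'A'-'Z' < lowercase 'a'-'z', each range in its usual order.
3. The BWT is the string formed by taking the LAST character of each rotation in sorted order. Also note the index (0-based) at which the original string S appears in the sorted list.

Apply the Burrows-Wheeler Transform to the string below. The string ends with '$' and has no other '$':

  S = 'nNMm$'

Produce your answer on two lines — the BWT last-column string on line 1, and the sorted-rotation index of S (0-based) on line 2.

Answer: mNnM$
4

Derivation:
All 5 rotations (rotation i = S[i:]+S[:i]):
  rot[0] = nNMm$
  rot[1] = NMm$n
  rot[2] = Mm$nN
  rot[3] = m$nNM
  rot[4] = $nNMm
Sorted (with $ < everything):
  sorted[0] = $nNMm  (last char: 'm')
  sorted[1] = Mm$nN  (last char: 'N')
  sorted[2] = NMm$n  (last char: 'n')
  sorted[3] = m$nNM  (last char: 'M')
  sorted[4] = nNMm$  (last char: '$')
Last column: mNnM$
Original string S is at sorted index 4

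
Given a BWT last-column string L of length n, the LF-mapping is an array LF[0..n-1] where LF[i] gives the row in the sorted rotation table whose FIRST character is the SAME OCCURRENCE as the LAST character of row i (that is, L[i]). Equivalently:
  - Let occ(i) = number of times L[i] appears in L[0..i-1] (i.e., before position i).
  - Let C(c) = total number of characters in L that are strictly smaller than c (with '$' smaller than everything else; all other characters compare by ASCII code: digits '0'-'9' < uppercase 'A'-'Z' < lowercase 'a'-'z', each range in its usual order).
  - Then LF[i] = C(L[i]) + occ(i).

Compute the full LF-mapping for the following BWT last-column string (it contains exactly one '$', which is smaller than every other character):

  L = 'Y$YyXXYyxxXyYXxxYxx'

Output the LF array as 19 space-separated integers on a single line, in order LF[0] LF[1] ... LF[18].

Answer: 5 0 6 16 1 2 7 17 10 11 3 18 8 4 12 13 9 14 15

Derivation:
Char counts: '$':1, 'X':4, 'Y':5, 'x':6, 'y':3
C (first-col start): C('$')=0, C('X')=1, C('Y')=5, C('x')=10, C('y')=16
L[0]='Y': occ=0, LF[0]=C('Y')+0=5+0=5
L[1]='$': occ=0, LF[1]=C('$')+0=0+0=0
L[2]='Y': occ=1, LF[2]=C('Y')+1=5+1=6
L[3]='y': occ=0, LF[3]=C('y')+0=16+0=16
L[4]='X': occ=0, LF[4]=C('X')+0=1+0=1
L[5]='X': occ=1, LF[5]=C('X')+1=1+1=2
L[6]='Y': occ=2, LF[6]=C('Y')+2=5+2=7
L[7]='y': occ=1, LF[7]=C('y')+1=16+1=17
L[8]='x': occ=0, LF[8]=C('x')+0=10+0=10
L[9]='x': occ=1, LF[9]=C('x')+1=10+1=11
L[10]='X': occ=2, LF[10]=C('X')+2=1+2=3
L[11]='y': occ=2, LF[11]=C('y')+2=16+2=18
L[12]='Y': occ=3, LF[12]=C('Y')+3=5+3=8
L[13]='X': occ=3, LF[13]=C('X')+3=1+3=4
L[14]='x': occ=2, LF[14]=C('x')+2=10+2=12
L[15]='x': occ=3, LF[15]=C('x')+3=10+3=13
L[16]='Y': occ=4, LF[16]=C('Y')+4=5+4=9
L[17]='x': occ=4, LF[17]=C('x')+4=10+4=14
L[18]='x': occ=5, LF[18]=C('x')+5=10+5=15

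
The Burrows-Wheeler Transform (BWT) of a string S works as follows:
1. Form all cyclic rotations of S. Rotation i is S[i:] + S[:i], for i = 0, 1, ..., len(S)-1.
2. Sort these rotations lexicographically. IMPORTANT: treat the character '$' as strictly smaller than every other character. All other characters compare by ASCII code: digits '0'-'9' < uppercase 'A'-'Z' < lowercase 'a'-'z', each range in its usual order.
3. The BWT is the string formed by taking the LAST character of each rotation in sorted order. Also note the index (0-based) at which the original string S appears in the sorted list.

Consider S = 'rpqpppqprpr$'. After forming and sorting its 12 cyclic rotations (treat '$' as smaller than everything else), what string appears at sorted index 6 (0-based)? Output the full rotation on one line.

Answer: prpr$rpqpppq

Derivation:
All 12 rotations (rotation i = S[i:]+S[:i]):
  rot[0] = rpqpppqprpr$
  rot[1] = pqpppqprpr$r
  rot[2] = qpppqprpr$rp
  rot[3] = pppqprpr$rpq
  rot[4] = ppqprpr$rpqp
  rot[5] = pqprpr$rpqpp
  rot[6] = qprpr$rpqppp
  rot[7] = prpr$rpqpppq
  rot[8] = rpr$rpqpppqp
  rot[9] = pr$rpqpppqpr
  rot[10] = r$rpqpppqprp
  rot[11] = $rpqpppqprpr
Sorted (with $ < everything):
  sorted[0] = $rpqpppqprpr
  sorted[1] = pppqprpr$rpq
  sorted[2] = ppqprpr$rpqp
  sorted[3] = pqpppqprpr$r
  sorted[4] = pqprpr$rpqpp
  sorted[5] = pr$rpqpppqpr
  sorted[6] = prpr$rpqpppq
  sorted[7] = qpppqprpr$rp
  sorted[8] = qprpr$rpqppp
  sorted[9] = r$rpqpppqprp
  sorted[10] = rpqpppqprpr$
  sorted[11] = rpr$rpqpppqp
sorted[6] = prpr$rpqpppq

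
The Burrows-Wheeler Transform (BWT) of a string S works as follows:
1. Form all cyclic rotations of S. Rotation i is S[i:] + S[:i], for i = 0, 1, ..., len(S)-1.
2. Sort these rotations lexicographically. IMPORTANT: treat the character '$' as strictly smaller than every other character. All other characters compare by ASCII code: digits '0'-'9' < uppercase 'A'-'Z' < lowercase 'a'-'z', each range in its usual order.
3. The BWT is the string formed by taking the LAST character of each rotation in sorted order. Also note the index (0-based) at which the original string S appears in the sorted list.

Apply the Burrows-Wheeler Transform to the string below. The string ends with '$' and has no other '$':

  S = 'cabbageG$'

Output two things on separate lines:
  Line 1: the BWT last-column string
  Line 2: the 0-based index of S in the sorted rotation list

Answer: Gecbba$ga
6

Derivation:
All 9 rotations (rotation i = S[i:]+S[:i]):
  rot[0] = cabbageG$
  rot[1] = abbageG$c
  rot[2] = bbageG$ca
  rot[3] = bageG$cab
  rot[4] = ageG$cabb
  rot[5] = geG$cabba
  rot[6] = eG$cabbag
  rot[7] = G$cabbage
  rot[8] = $cabbageG
Sorted (with $ < everything):
  sorted[0] = $cabbageG  (last char: 'G')
  sorted[1] = G$cabbage  (last char: 'e')
  sorted[2] = abbageG$c  (last char: 'c')
  sorted[3] = ageG$cabb  (last char: 'b')
  sorted[4] = bageG$cab  (last char: 'b')
  sorted[5] = bbageG$ca  (last char: 'a')
  sorted[6] = cabbageG$  (last char: '$')
  sorted[7] = eG$cabbag  (last char: 'g')
  sorted[8] = geG$cabba  (last char: 'a')
Last column: Gecbba$ga
Original string S is at sorted index 6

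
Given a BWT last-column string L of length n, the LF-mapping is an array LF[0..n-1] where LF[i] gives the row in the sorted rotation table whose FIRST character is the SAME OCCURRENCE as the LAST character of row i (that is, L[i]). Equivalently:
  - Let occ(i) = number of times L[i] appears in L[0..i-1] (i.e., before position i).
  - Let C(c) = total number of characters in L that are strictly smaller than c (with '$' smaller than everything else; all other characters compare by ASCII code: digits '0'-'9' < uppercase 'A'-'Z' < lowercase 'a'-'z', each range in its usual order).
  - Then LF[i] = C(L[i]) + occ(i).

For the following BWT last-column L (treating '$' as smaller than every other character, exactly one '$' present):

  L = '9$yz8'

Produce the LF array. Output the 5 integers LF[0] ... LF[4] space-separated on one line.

Char counts: '$':1, '8':1, '9':1, 'y':1, 'z':1
C (first-col start): C('$')=0, C('8')=1, C('9')=2, C('y')=3, C('z')=4
L[0]='9': occ=0, LF[0]=C('9')+0=2+0=2
L[1]='$': occ=0, LF[1]=C('$')+0=0+0=0
L[2]='y': occ=0, LF[2]=C('y')+0=3+0=3
L[3]='z': occ=0, LF[3]=C('z')+0=4+0=4
L[4]='8': occ=0, LF[4]=C('8')+0=1+0=1

Answer: 2 0 3 4 1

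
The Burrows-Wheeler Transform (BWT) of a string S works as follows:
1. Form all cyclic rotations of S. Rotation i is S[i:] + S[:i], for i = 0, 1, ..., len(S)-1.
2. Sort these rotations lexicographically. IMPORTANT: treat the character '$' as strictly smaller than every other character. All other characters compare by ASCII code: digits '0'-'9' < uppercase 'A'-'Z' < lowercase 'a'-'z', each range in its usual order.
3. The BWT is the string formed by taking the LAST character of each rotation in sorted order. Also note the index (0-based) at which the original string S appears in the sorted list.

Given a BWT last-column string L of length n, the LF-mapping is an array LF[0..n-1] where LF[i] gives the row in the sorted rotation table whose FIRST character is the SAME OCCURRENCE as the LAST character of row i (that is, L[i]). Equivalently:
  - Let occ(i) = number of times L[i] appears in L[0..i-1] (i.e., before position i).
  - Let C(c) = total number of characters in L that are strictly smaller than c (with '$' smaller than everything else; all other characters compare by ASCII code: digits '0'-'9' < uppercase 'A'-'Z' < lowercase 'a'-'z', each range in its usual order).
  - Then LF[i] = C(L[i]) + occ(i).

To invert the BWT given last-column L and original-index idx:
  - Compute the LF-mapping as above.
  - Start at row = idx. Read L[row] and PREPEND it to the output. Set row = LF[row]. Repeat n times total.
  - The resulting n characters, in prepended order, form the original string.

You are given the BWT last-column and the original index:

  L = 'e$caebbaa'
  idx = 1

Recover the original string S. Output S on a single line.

Answer: aaebbcae$

Derivation:
LF mapping: 7 0 6 1 8 4 5 2 3
Walk LF starting at row 1, prepending L[row]:
  step 1: row=1, L[1]='$', prepend. Next row=LF[1]=0
  step 2: row=0, L[0]='e', prepend. Next row=LF[0]=7
  step 3: row=7, L[7]='a', prepend. Next row=LF[7]=2
  step 4: row=2, L[2]='c', prepend. Next row=LF[2]=6
  step 5: row=6, L[6]='b', prepend. Next row=LF[6]=5
  step 6: row=5, L[5]='b', prepend. Next row=LF[5]=4
  step 7: row=4, L[4]='e', prepend. Next row=LF[4]=8
  step 8: row=8, L[8]='a', prepend. Next row=LF[8]=3
  step 9: row=3, L[3]='a', prepend. Next row=LF[3]=1
Reversed output: aaebbcae$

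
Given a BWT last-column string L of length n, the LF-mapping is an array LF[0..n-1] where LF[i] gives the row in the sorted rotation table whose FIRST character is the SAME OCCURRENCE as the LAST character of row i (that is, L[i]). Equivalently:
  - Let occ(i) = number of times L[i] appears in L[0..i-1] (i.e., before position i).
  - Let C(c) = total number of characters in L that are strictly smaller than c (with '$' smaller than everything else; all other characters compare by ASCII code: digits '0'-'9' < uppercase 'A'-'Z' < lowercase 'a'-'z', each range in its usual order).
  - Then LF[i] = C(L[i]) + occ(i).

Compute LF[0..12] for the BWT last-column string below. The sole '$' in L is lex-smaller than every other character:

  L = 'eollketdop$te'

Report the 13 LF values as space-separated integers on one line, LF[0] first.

Char counts: '$':1, 'd':1, 'e':3, 'k':1, 'l':2, 'o':2, 'p':1, 't':2
C (first-col start): C('$')=0, C('d')=1, C('e')=2, C('k')=5, C('l')=6, C('o')=8, C('p')=10, C('t')=11
L[0]='e': occ=0, LF[0]=C('e')+0=2+0=2
L[1]='o': occ=0, LF[1]=C('o')+0=8+0=8
L[2]='l': occ=0, LF[2]=C('l')+0=6+0=6
L[3]='l': occ=1, LF[3]=C('l')+1=6+1=7
L[4]='k': occ=0, LF[4]=C('k')+0=5+0=5
L[5]='e': occ=1, LF[5]=C('e')+1=2+1=3
L[6]='t': occ=0, LF[6]=C('t')+0=11+0=11
L[7]='d': occ=0, LF[7]=C('d')+0=1+0=1
L[8]='o': occ=1, LF[8]=C('o')+1=8+1=9
L[9]='p': occ=0, LF[9]=C('p')+0=10+0=10
L[10]='$': occ=0, LF[10]=C('$')+0=0+0=0
L[11]='t': occ=1, LF[11]=C('t')+1=11+1=12
L[12]='e': occ=2, LF[12]=C('e')+2=2+2=4

Answer: 2 8 6 7 5 3 11 1 9 10 0 12 4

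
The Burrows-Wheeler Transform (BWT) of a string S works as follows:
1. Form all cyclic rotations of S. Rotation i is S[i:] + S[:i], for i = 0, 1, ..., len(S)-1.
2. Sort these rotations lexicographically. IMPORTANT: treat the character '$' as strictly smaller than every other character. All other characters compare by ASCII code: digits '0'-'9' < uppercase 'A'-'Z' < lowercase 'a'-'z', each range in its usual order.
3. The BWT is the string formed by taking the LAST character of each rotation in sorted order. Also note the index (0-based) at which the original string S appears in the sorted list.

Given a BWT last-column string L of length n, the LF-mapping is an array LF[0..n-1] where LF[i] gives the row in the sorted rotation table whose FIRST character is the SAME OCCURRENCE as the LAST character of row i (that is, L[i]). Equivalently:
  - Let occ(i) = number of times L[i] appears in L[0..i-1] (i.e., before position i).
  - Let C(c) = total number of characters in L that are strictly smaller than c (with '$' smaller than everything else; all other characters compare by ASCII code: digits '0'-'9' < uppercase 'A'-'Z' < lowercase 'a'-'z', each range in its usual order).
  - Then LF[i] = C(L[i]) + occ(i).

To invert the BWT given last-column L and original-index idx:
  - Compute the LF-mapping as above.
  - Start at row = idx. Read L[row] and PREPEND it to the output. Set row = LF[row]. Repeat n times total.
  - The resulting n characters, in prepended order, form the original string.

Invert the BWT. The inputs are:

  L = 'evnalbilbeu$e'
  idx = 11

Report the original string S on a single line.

Answer: unbelievable$

Derivation:
LF mapping: 4 12 10 1 8 2 7 9 3 5 11 0 6
Walk LF starting at row 11, prepending L[row]:
  step 1: row=11, L[11]='$', prepend. Next row=LF[11]=0
  step 2: row=0, L[0]='e', prepend. Next row=LF[0]=4
  step 3: row=4, L[4]='l', prepend. Next row=LF[4]=8
  step 4: row=8, L[8]='b', prepend. Next row=LF[8]=3
  step 5: row=3, L[3]='a', prepend. Next row=LF[3]=1
  step 6: row=1, L[1]='v', prepend. Next row=LF[1]=12
  step 7: row=12, L[12]='e', prepend. Next row=LF[12]=6
  step 8: row=6, L[6]='i', prepend. Next row=LF[6]=7
  step 9: row=7, L[7]='l', prepend. Next row=LF[7]=9
  step 10: row=9, L[9]='e', prepend. Next row=LF[9]=5
  step 11: row=5, L[5]='b', prepend. Next row=LF[5]=2
  step 12: row=2, L[2]='n', prepend. Next row=LF[2]=10
  step 13: row=10, L[10]='u', prepend. Next row=LF[10]=11
Reversed output: unbelievable$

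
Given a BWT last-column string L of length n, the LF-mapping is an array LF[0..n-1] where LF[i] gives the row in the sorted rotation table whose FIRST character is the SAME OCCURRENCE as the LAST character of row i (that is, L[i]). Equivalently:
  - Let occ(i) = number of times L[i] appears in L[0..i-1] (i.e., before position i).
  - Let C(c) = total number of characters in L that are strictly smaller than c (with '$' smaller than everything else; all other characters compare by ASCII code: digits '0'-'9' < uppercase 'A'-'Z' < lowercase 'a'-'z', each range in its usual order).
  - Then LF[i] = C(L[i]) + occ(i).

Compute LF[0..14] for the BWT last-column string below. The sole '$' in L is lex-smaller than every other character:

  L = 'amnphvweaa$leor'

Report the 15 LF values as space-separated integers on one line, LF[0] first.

Char counts: '$':1, 'a':3, 'e':2, 'h':1, 'l':1, 'm':1, 'n':1, 'o':1, 'p':1, 'r':1, 'v':1, 'w':1
C (first-col start): C('$')=0, C('a')=1, C('e')=4, C('h')=6, C('l')=7, C('m')=8, C('n')=9, C('o')=10, C('p')=11, C('r')=12, C('v')=13, C('w')=14
L[0]='a': occ=0, LF[0]=C('a')+0=1+0=1
L[1]='m': occ=0, LF[1]=C('m')+0=8+0=8
L[2]='n': occ=0, LF[2]=C('n')+0=9+0=9
L[3]='p': occ=0, LF[3]=C('p')+0=11+0=11
L[4]='h': occ=0, LF[4]=C('h')+0=6+0=6
L[5]='v': occ=0, LF[5]=C('v')+0=13+0=13
L[6]='w': occ=0, LF[6]=C('w')+0=14+0=14
L[7]='e': occ=0, LF[7]=C('e')+0=4+0=4
L[8]='a': occ=1, LF[8]=C('a')+1=1+1=2
L[9]='a': occ=2, LF[9]=C('a')+2=1+2=3
L[10]='$': occ=0, LF[10]=C('$')+0=0+0=0
L[11]='l': occ=0, LF[11]=C('l')+0=7+0=7
L[12]='e': occ=1, LF[12]=C('e')+1=4+1=5
L[13]='o': occ=0, LF[13]=C('o')+0=10+0=10
L[14]='r': occ=0, LF[14]=C('r')+0=12+0=12

Answer: 1 8 9 11 6 13 14 4 2 3 0 7 5 10 12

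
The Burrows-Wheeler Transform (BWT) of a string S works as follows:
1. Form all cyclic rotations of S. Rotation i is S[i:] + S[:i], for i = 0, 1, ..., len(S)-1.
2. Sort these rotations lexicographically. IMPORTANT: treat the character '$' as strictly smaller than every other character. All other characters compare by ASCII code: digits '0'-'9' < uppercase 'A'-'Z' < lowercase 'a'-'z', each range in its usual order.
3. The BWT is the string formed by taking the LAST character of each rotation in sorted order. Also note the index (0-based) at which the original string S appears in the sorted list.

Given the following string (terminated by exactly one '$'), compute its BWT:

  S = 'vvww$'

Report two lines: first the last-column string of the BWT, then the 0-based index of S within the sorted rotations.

Answer: w$vwv
1

Derivation:
All 5 rotations (rotation i = S[i:]+S[:i]):
  rot[0] = vvww$
  rot[1] = vww$v
  rot[2] = ww$vv
  rot[3] = w$vvw
  rot[4] = $vvww
Sorted (with $ < everything):
  sorted[0] = $vvww  (last char: 'w')
  sorted[1] = vvww$  (last char: '$')
  sorted[2] = vww$v  (last char: 'v')
  sorted[3] = w$vvw  (last char: 'w')
  sorted[4] = ww$vv  (last char: 'v')
Last column: w$vwv
Original string S is at sorted index 1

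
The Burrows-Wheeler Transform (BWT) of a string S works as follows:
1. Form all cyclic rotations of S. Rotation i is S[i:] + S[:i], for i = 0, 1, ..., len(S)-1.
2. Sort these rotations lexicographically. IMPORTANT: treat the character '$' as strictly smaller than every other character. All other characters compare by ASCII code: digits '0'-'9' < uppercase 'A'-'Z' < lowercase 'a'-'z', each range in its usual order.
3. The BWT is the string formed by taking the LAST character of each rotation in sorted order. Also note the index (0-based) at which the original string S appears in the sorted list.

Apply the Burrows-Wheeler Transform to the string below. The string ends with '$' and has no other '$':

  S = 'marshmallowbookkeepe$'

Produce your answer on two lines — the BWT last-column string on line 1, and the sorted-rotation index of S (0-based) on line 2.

Answer: emmwpkeskoalh$oblearo
13

Derivation:
All 21 rotations (rotation i = S[i:]+S[:i]):
  rot[0] = marshmallowbookkeepe$
  rot[1] = arshmallowbookkeepe$m
  rot[2] = rshmallowbookkeepe$ma
  rot[3] = shmallowbookkeepe$mar
  rot[4] = hmallowbookkeepe$mars
  rot[5] = mallowbookkeepe$marsh
  rot[6] = allowbookkeepe$marshm
  rot[7] = llowbookkeepe$marshma
  rot[8] = lowbookkeepe$marshmal
  rot[9] = owbookkeepe$marshmall
  rot[10] = wbookkeepe$marshmallo
  rot[11] = bookkeepe$marshmallow
  rot[12] = ookkeepe$marshmallowb
  rot[13] = okkeepe$marshmallowbo
  rot[14] = kkeepe$marshmallowboo
  rot[15] = keepe$marshmallowbook
  rot[16] = eepe$marshmallowbookk
  rot[17] = epe$marshmallowbookke
  rot[18] = pe$marshmallowbookkee
  rot[19] = e$marshmallowbookkeep
  rot[20] = $marshmallowbookkeepe
Sorted (with $ < everything):
  sorted[0] = $marshmallowbookkeepe  (last char: 'e')
  sorted[1] = allowbookkeepe$marshm  (last char: 'm')
  sorted[2] = arshmallowbookkeepe$m  (last char: 'm')
  sorted[3] = bookkeepe$marshmallow  (last char: 'w')
  sorted[4] = e$marshmallowbookkeep  (last char: 'p')
  sorted[5] = eepe$marshmallowbookk  (last char: 'k')
  sorted[6] = epe$marshmallowbookke  (last char: 'e')
  sorted[7] = hmallowbookkeepe$mars  (last char: 's')
  sorted[8] = keepe$marshmallowbook  (last char: 'k')
  sorted[9] = kkeepe$marshmallowboo  (last char: 'o')
  sorted[10] = llowbookkeepe$marshma  (last char: 'a')
  sorted[11] = lowbookkeepe$marshmal  (last char: 'l')
  sorted[12] = mallowbookkeepe$marsh  (last char: 'h')
  sorted[13] = marshmallowbookkeepe$  (last char: '$')
  sorted[14] = okkeepe$marshmallowbo  (last char: 'o')
  sorted[15] = ookkeepe$marshmallowb  (last char: 'b')
  sorted[16] = owbookkeepe$marshmall  (last char: 'l')
  sorted[17] = pe$marshmallowbookkee  (last char: 'e')
  sorted[18] = rshmallowbookkeepe$ma  (last char: 'a')
  sorted[19] = shmallowbookkeepe$mar  (last char: 'r')
  sorted[20] = wbookkeepe$marshmallo  (last char: 'o')
Last column: emmwpkeskoalh$oblearo
Original string S is at sorted index 13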